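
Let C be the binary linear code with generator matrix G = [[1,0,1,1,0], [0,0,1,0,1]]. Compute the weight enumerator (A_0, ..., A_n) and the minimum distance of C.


Weight distribution: A_0 = 1, A_2 = 1, A_3 = 2. Minimum distance d = 2.

Enumerate all 2^2 = 4 messages m ∈ F_2^2.
For each, compute codeword c = mG in F_2^5, then tally its weight.
  m = 00 → c = 00000, weight = 0.
  m = 10 → c = 10110, weight = 3.
  m = 01 → c = 00101, weight = 2.
  m = 11 → c = 10011, weight = 3.
Tally weights:
  weight 0: 1 codewords.
  weight 2: 1 codewords.
  weight 3: 2 codewords.
Minimum distance d = smallest w > 0 with A_w > 0 = 2.
Sanity: Σ A_w = 4 = 2^2 = 4 ✓.


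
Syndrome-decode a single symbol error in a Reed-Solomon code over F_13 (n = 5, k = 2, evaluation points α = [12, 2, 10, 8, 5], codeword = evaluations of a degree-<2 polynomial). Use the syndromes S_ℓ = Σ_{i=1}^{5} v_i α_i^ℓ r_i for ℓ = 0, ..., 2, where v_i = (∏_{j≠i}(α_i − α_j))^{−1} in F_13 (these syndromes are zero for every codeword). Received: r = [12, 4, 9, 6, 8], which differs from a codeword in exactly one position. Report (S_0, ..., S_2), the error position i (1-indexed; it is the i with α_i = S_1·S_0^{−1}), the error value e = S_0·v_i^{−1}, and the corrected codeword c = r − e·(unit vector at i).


S = (2, 4, 8), error at position 2, error magnitude e = 7, c = [12, 10, 9, 6, 8].

Step 1: column multipliers v_i = (∏_{j≠i}(α_i − α_j))^{−1} mod 13.
  i = 1 (α = 12): (12−2)(12−10)(12−8)(12−5) = 10·2·4·7 = 560 ≡ 1, so v_1 = 1^{−1} = 1 (mod 13).
  i = 2 (α = 2): (2−12)(2−10)(2−8)(2−5) = (−10)·(−8)·(−6)·(−3) = 1440 ≡ 10, so v_2 = 10^{−1} = 4 (mod 13).
  i = 3 (α = 10): (10−12)(10−2)(10−8)(10−5) = (−2)·8·2·5 = −160 ≡ 9, so v_3 = 9^{−1} = 3 (mod 13).
  i = 4 (α = 8): (8−12)(8−2)(8−10)(8−5) = (−4)·6·(−2)·3 = 144 ≡ 1, so v_4 = 1^{−1} = 1 (mod 13).
  i = 5 (α = 5): (5−12)(5−2)(5−10)(5−8) = (−7)·3·(−5)·(−3) = −315 ≡ 10, so v_5 = 10^{−1} = 4 (mod 13).
  v = [1, 4, 3, 1, 4].
Step 2: syndromes of r = [12, 4, 9, 6, 8] (all sums mod 13).
  S_0 = Σ v_i r_i = 1·12 + 4·4 + 3·9 + 1·6 + 4·8 = 93 ≡ 2.
  S_1 = Σ v_i α_i r_i = 1·12·12 + 4·2·4 + 3·10·9 + 1·8·6 + 4·5·8 = 654 ≡ 4.
  α_i^2 mod 13 = [1, 4, 9, 12, 12].
  S_2 = Σ v_i α_i^2 r_i = 1·1·12 + 4·4·4 + 3·9·9 + 1·12·6 + 4·12·8 = 775 ≡ 8.
  S = (2, 4, 8) ≠ 0, so r is not a codeword (an error is present).
Step 3: locate the error. For a single error e at position i, S_ℓ = v_i·e·α_i^ℓ, so α_err = S_1/S_0.
  S_0^{−1} = 2^{−1} = 7 (mod 13), so α_err = 4·7 = 28 ≡ 2 = α_2. Error position i = 2.
  Consistency check: S_2/S_1 = 8·10 = 80 ≡ 2 = α_err ✓ (single-error assumption holds).
Step 4: error magnitude e = S_0/v_2 = S_0·∏_{j≠2}(α_2 − α_j) = 2·10 = 20 ≡ 7 (mod 13).
Step 5: correct position 2: c_2 = r_2 − e = 4 − 7 ≡ 10 (mod 13). Hence c = [12, 10, 9, 6, 8].
  Check: interpolating c through the α_i gives m(x) = 7 + 8·x (degree < 2) with m(α_i) = c_i for every i, so c is indeed a codeword.


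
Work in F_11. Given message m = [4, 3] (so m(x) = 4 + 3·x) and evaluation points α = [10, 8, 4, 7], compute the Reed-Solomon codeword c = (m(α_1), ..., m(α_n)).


c = [1, 6, 5, 3]

Message polynomial: m(x) = 4 + 3·x (mod 11).
For each evaluation point α_i, compute m(α_i) mod 11:
  α_1 = 10: Horner steps 3 → 1, so m(10) = 1.
  α_2 = 8: Horner steps 3 → 6, so m(8) = 6.
  α_3 = 4: Horner steps 3 → 5, so m(4) = 5.
  α_4 = 7: Horner steps 3 → 3, so m(7) = 3.
Codeword c = [1, 6, 5, 3] ∈ F_11^4.


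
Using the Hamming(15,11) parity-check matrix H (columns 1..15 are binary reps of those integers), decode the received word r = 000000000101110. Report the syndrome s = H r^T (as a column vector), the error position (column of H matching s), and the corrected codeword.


s = (0, 1, 0, 1)^T, error position = 5, corrected codeword c = 000010000101110

Compute s = H r^T mod 2 one row at a time:
  s_1 = 0 + 0 + 1 + 0 + 1 + 1 + 1 + 0 = 4 ≡ 0 (mod 2).
  s_2 = 0 + 0 + 0 + 0 + 1 + 1 + 1 + 0 = 3 ≡ 1 (mod 2).
  s_3 = 0 + 0 + 0 + 0 + 1 + 0 + 1 + 0 = 2 ≡ 0 (mod 2).
  s_4 = 0 + 0 + 0 + 0 + 0 + 0 + 1 + 0 = 1 ≡ 1 (mod 2).
s = (0, 1, 0, 1)^T — this equals column 5 of H (binary 0101), so error is at position 5.
Correct: flip bit 5 of r = 000000000101110 to get c = 000010000101110.


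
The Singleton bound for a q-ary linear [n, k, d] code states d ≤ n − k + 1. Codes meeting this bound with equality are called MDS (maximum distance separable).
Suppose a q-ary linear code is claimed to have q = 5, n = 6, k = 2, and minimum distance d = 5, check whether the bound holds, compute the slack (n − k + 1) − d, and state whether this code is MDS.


Singleton RHS = n − k + 1 = 5, slack = 0, bound satisfied, MDS.

Singleton bound: d ≤ n − k + 1.
Here n = 6, k = 2, so n − k + 1 = 5.
Given d = 5, check d ≤ 5: YES.
Slack = (n − k + 1) − d = 0.
The code is MDS (slack = 0).
Description: the claimed parameters are [6, 2, 5]_5; such a code would be MDS (meets Singleton bound).


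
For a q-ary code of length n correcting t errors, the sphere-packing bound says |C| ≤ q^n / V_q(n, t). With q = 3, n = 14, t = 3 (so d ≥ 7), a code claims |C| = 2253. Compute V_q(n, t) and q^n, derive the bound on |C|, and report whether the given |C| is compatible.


V_q(n, t) = 3305, q^n = 4782969, Hamming bound = 1447, |C| = 2253 > bound (violated).

Step 1: Compute V_q(n, t) = Σ_{j=0}^3 C(n, j) (q−1)^j.
  j = 0: C(14,0)·(2)^0 = 1·1 = 1.
  j = 1: C(14,1)·(2)^1 = 14·2 = 28.
  j = 2: C(14,2)·(2)^2 = 91·4 = 364.
  j = 3: C(14,3)·(2)^3 = 364·8 = 2912.
  V_q(n, t) = 1 + 28 + 364 + 2912 = 3305.
Step 2: q^n = 3^14 = 4782969.
Step 3: Hamming bound ⌊q^n / V_q(n,t)⌋ = ⌊4782969/3305⌋ = 1447.
Step 4: Compare |C| = 2253 to 1447: violated.
The claimed |C| lies above the Hamming bound, so no 3-ary code of length 14 with d ≥ 7 can have 2253 codewords.


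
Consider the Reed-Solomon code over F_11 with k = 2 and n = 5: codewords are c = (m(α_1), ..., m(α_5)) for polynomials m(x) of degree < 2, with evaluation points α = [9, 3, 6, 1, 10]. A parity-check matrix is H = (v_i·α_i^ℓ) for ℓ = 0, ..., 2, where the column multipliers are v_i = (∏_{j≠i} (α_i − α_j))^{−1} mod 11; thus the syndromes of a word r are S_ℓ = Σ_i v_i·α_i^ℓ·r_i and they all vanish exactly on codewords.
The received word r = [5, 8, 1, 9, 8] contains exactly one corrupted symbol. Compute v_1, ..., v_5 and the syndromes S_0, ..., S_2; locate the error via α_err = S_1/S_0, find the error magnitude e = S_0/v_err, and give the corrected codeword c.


S = (2, 9, 2), error at position 5, error magnitude e = 9, c = [5, 8, 1, 9, 10].

Step 1: column multipliers v_i = (∏_{j≠i}(α_i − α_j))^{−1} mod 11.
  i = 1 (α = 9): (9−3)(9−6)(9−1)(9−10) = 6·3·8·(−1) = −144 ≡ 10, so v_1 = 10^{−1} = 10 (mod 11).
  i = 2 (α = 3): (3−9)(3−6)(3−1)(3−10) = (−6)·(−3)·2·(−7) = −252 ≡ 1, so v_2 = 1^{−1} = 1 (mod 11).
  i = 3 (α = 6): (6−9)(6−3)(6−1)(6−10) = (−3)·3·5·(−4) = 180 ≡ 4, so v_3 = 4^{−1} = 3 (mod 11).
  i = 4 (α = 1): (1−9)(1−3)(1−6)(1−10) = (−8)·(−2)·(−5)·(−9) = 720 ≡ 5, so v_4 = 5^{−1} = 9 (mod 11).
  i = 5 (α = 10): (10−9)(10−3)(10−6)(10−1) = 1·7·4·9 = 252 ≡ 10, so v_5 = 10^{−1} = 10 (mod 11).
  v = [10, 1, 3, 9, 10].
Step 2: syndromes of r = [5, 8, 1, 9, 8] (all sums mod 11).
  S_0 = Σ v_i r_i = 10·5 + 1·8 + 3·1 + 9·9 + 10·8 = 222 ≡ 2.
  S_1 = Σ v_i α_i r_i = 10·9·5 + 1·3·8 + 3·6·1 + 9·1·9 + 10·10·8 = 1373 ≡ 9.
  α_i^2 mod 11 = [4, 9, 3, 1, 1].
  S_2 = Σ v_i α_i^2 r_i = 10·4·5 + 1·9·8 + 3·3·1 + 9·1·9 + 10·1·8 = 442 ≡ 2.
  S = (2, 9, 2) ≠ 0, so r is not a codeword (an error is present).
Step 3: locate the error. For a single error e at position i, S_ℓ = v_i·e·α_i^ℓ, so α_err = S_1/S_0.
  S_0^{−1} = 2^{−1} = 6 (mod 11), so α_err = 9·6 = 54 ≡ 10 = α_5. Error position i = 5.
  Consistency check: S_2/S_1 = 2·5 = 10 ≡ 10 = α_err ✓ (single-error assumption holds).
Step 4: error magnitude e = S_0/v_5 = S_0·∏_{j≠5}(α_5 − α_j) = 2·10 = 20 ≡ 9 (mod 11).
Step 5: correct position 5: c_5 = r_5 − e = 8 − 9 ≡ 10 (mod 11). Hence c = [5, 8, 1, 9, 10].
  Check: interpolating c through the α_i gives m(x) = 4 + 5·x (degree < 2) with m(α_i) = c_i for every i, so c is indeed a codeword.


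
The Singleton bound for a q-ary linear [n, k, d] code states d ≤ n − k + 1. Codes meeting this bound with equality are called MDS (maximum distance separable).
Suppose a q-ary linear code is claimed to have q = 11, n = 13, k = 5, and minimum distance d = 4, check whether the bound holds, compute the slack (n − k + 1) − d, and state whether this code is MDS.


Singleton RHS = n − k + 1 = 9, slack = 5, bound satisfied, not MDS.

Singleton bound: d ≤ n − k + 1.
Here n = 13, k = 5, so n − k + 1 = 9.
Given d = 4, check d ≤ 9: YES.
Slack = (n − k + 1) − d = 5.
The code is NOT MDS (slack = 5 > 0).
Description: the claimed parameters are [13, 5, 4]_11; such a code would be non-MDS.


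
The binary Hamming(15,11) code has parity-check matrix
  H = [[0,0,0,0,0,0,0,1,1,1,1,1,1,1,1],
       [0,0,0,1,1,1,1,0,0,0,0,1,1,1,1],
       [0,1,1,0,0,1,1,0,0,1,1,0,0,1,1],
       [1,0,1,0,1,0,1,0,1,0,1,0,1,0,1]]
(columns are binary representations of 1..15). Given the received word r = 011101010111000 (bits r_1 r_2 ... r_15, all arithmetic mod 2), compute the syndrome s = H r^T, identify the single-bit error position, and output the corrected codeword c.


s = (0, 1, 1, 0)^T, error position = 6, corrected codeword c = 011100010111000

Compute s = H r^T mod 2 one row at a time:
  s_1 = 1 + 0 + 1 + 1 + 1 + 0 + 0 + 0 = 4 ≡ 0 (mod 2).
  s_2 = 1 + 0 + 1 + 0 + 1 + 0 + 0 + 0 = 3 ≡ 1 (mod 2).
  s_3 = 1 + 1 + 1 + 0 + 1 + 1 + 0 + 0 = 5 ≡ 1 (mod 2).
  s_4 = 0 + 1 + 0 + 0 + 0 + 1 + 0 + 0 = 2 ≡ 0 (mod 2).
s = (0, 1, 1, 0)^T — this equals column 6 of H (binary 0110), so error is at position 6.
Correct: flip bit 6 of r = 011101010111000 to get c = 011100010111000.


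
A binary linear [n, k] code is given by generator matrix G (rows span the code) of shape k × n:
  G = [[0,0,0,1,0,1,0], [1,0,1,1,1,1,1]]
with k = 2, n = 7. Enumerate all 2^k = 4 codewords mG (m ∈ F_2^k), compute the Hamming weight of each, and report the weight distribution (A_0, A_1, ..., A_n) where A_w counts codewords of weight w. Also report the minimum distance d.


Weight distribution: A_0 = 1, A_2 = 1, A_4 = 1, A_6 = 1. Minimum distance d = 2.

Enumerate all 2^2 = 4 messages m ∈ F_2^2.
For each, compute codeword c = mG in F_2^7, then tally its weight.
  m = 00 → c = 0000000, weight = 0.
  m = 10 → c = 0001010, weight = 2.
  m = 01 → c = 1011111, weight = 6.
  m = 11 → c = 1010101, weight = 4.
Tally weights:
  weight 0: 1 codewords.
  weight 2: 1 codewords.
  weight 4: 1 codewords.
  weight 6: 1 codewords.
Minimum distance d = smallest w > 0 with A_w > 0 = 2.
Sanity: Σ A_w = 4 = 2^2 = 4 ✓.


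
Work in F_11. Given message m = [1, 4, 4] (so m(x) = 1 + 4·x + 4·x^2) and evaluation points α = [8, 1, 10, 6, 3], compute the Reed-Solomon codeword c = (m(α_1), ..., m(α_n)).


c = [3, 9, 1, 4, 5]

Message polynomial: m(x) = 1 + 4·x + 4·x^2 (mod 11).
For each evaluation point α_i, compute m(α_i) mod 11:
  α_1 = 8: Horner steps 4 → 3 → 3, so m(8) = 3.
  α_2 = 1: Horner steps 4 → 8 → 9, so m(1) = 9.
  α_3 = 10: Horner steps 4 → 0 → 1, so m(10) = 1.
  α_4 = 6: Horner steps 4 → 6 → 4, so m(6) = 4.
  α_5 = 3: Horner steps 4 → 5 → 5, so m(3) = 5.
Codeword c = [3, 9, 1, 4, 5] ∈ F_11^5.


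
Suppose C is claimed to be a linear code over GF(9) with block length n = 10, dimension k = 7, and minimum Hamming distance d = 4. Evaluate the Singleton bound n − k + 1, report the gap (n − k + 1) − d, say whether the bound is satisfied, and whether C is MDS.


Singleton RHS = n − k + 1 = 4, slack = 0, bound satisfied, MDS.

Singleton bound: d ≤ n − k + 1.
Here n = 10, k = 7, so n − k + 1 = 4.
Given d = 4, check d ≤ 4: YES.
Slack = (n − k + 1) − d = 0.
The code is MDS (slack = 0).
Description: the claimed parameters are [10, 7, 4]_9; such a code would be MDS (meets Singleton bound).


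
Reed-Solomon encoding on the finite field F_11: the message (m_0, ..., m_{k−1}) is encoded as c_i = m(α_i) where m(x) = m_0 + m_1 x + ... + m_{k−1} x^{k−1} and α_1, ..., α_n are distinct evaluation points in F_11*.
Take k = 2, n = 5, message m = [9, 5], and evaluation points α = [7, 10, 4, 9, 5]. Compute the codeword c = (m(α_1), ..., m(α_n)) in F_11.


c = [0, 4, 7, 10, 1]

Message polynomial: m(x) = 9 + 5·x (mod 11).
For each evaluation point α_i, compute m(α_i) mod 11:
  α_1 = 7: Horner steps 5 → 0, so m(7) = 0.
  α_2 = 10: Horner steps 5 → 4, so m(10) = 4.
  α_3 = 4: Horner steps 5 → 7, so m(4) = 7.
  α_4 = 9: Horner steps 5 → 10, so m(9) = 10.
  α_5 = 5: Horner steps 5 → 1, so m(5) = 1.
Codeword c = [0, 4, 7, 10, 1] ∈ F_11^5.


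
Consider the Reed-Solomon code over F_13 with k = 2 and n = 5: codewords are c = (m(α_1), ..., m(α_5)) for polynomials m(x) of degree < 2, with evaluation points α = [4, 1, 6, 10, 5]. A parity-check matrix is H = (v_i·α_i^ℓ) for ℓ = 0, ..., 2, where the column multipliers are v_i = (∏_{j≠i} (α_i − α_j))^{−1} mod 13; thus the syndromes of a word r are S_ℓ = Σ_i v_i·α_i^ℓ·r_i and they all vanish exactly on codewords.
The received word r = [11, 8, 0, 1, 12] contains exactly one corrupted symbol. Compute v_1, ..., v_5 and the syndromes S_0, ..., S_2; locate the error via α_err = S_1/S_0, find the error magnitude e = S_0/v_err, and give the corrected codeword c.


S = (10, 9, 12), error at position 4, error magnitude e = 10, c = [11, 8, 0, 4, 12].

Step 1: column multipliers v_i = (∏_{j≠i}(α_i − α_j))^{−1} mod 13.
  i = 1 (α = 4): (4−1)(4−6)(4−10)(4−5) = 3·(−2)·(−6)·(−1) = −36 ≡ 3, so v_1 = 3^{−1} = 9 (mod 13).
  i = 2 (α = 1): (1−4)(1−6)(1−10)(1−5) = (−3)·(−5)·(−9)·(−4) = 540 ≡ 7, so v_2 = 7^{−1} = 2 (mod 13).
  i = 3 (α = 6): (6−4)(6−1)(6−10)(6−5) = 2·5·(−4)·1 = −40 ≡ 12, so v_3 = 12^{−1} = 12 (mod 13).
  i = 4 (α = 10): (10−4)(10−1)(10−6)(10−5) = 6·9·4·5 = 1080 ≡ 1, so v_4 = 1^{−1} = 1 (mod 13).
  i = 5 (α = 5): (5−4)(5−1)(5−6)(5−10) = 1·4·(−1)·(−5) = 20 ≡ 7, so v_5 = 7^{−1} = 2 (mod 13).
  v = [9, 2, 12, 1, 2].
Step 2: syndromes of r = [11, 8, 0, 1, 12] (all sums mod 13).
  S_0 = Σ v_i r_i = 9·11 + 2·8 + 12·0 + 1·1 + 2·12 = 140 ≡ 10.
  S_1 = Σ v_i α_i r_i = 9·4·11 + 2·1·8 + 12·6·0 + 1·10·1 + 2·5·12 = 542 ≡ 9.
  α_i^2 mod 13 = [3, 1, 10, 9, 12].
  S_2 = Σ v_i α_i^2 r_i = 9·3·11 + 2·1·8 + 12·10·0 + 1·9·1 + 2·12·12 = 610 ≡ 12.
  S = (10, 9, 12) ≠ 0, so r is not a codeword (an error is present).
Step 3: locate the error. For a single error e at position i, S_ℓ = v_i·e·α_i^ℓ, so α_err = S_1/S_0.
  S_0^{−1} = 10^{−1} = 4 (mod 13), so α_err = 9·4 = 36 ≡ 10 = α_4. Error position i = 4.
  Consistency check: S_2/S_1 = 12·3 = 36 ≡ 10 = α_err ✓ (single-error assumption holds).
Step 4: error magnitude e = S_0/v_4 = S_0·∏_{j≠4}(α_4 − α_j) = 10·1 = 10 ≡ 10 (mod 13).
Step 5: correct position 4: c_4 = r_4 − e = 1 − 10 ≡ 4 (mod 13). Hence c = [11, 8, 0, 4, 12].
  Check: interpolating c through the α_i gives m(x) = 7 + 1·x (degree < 2) with m(α_i) = c_i for every i, so c is indeed a codeword.


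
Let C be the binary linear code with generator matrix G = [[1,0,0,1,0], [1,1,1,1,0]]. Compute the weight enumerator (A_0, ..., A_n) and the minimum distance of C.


Weight distribution: A_0 = 1, A_2 = 2, A_4 = 1. Minimum distance d = 2.

Enumerate all 2^2 = 4 messages m ∈ F_2^2.
For each, compute codeword c = mG in F_2^5, then tally its weight.
  m = 00 → c = 00000, weight = 0.
  m = 10 → c = 10010, weight = 2.
  m = 01 → c = 11110, weight = 4.
  m = 11 → c = 01100, weight = 2.
Tally weights:
  weight 0: 1 codewords.
  weight 2: 2 codewords.
  weight 4: 1 codewords.
Minimum distance d = smallest w > 0 with A_w > 0 = 2.
Sanity: Σ A_w = 4 = 2^2 = 4 ✓.


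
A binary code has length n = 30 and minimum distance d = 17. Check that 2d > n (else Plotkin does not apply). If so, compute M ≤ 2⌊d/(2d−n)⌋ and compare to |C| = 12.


Plotkin bound M ≤ 8; given |C| = 12 > bound (violated).

Check applicability: 2d = 34, n = 30.
2d − n = 4 > 0, so Plotkin applies.
Compute d/(2d−n) = 17/4 ≈ 4.2500.
⌊d/(2d−n)⌋ = 4.
Plotkin bound: M ≤ 2·4 = 8.
Given |C| = 12, check: VIOLATED.
This |C| is above the Plotkin bound, so no binary code with n = 30, d = 17 and 12 codewords exists.


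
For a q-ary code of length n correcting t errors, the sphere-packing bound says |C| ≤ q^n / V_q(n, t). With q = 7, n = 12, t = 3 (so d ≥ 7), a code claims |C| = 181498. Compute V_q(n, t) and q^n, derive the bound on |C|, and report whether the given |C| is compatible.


V_q(n, t) = 49969, q^n = 13841287201, Hamming bound = 276997, |C| = 181498 ≤ bound (satisfied).

Step 1: Compute V_q(n, t) = Σ_{j=0}^3 C(n, j) (q−1)^j.
  j = 0: C(12,0)·(6)^0 = 1·1 = 1.
  j = 1: C(12,1)·(6)^1 = 12·6 = 72.
  j = 2: C(12,2)·(6)^2 = 66·36 = 2376.
  j = 3: C(12,3)·(6)^3 = 220·216 = 47520.
  V_q(n, t) = 1 + 72 + 2376 + 47520 = 49969.
Step 2: q^n = 7^12 = 13841287201.
Step 3: Hamming bound ⌊q^n / V_q(n,t)⌋ = ⌊13841287201/49969⌋ = 276997.
Step 4: Compare |C| = 181498 to 276997: satisfied.
The claimed |C| lies below the Hamming bound.


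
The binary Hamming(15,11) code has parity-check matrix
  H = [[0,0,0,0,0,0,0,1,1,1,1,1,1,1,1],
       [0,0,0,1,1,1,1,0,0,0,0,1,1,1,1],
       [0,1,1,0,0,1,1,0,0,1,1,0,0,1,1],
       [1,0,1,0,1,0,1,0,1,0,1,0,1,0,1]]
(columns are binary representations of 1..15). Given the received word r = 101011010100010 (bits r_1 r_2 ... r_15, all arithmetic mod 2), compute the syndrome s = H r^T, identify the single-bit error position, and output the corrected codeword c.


s = (1, 1, 0, 1)^T, error position = 13, corrected codeword c = 101011010100110

Compute s = H r^T mod 2 one row at a time:
  s_1 = 1 + 0 + 1 + 0 + 0 + 0 + 1 + 0 = 3 ≡ 1 (mod 2).
  s_2 = 0 + 1 + 1 + 0 + 0 + 0 + 1 + 0 = 3 ≡ 1 (mod 2).
  s_3 = 0 + 1 + 1 + 0 + 1 + 0 + 1 + 0 = 4 ≡ 0 (mod 2).
  s_4 = 1 + 1 + 1 + 0 + 0 + 0 + 0 + 0 = 3 ≡ 1 (mod 2).
s = (1, 1, 0, 1)^T — this equals column 13 of H (binary 1101), so error is at position 13.
Correct: flip bit 13 of r = 101011010100010 to get c = 101011010100110.


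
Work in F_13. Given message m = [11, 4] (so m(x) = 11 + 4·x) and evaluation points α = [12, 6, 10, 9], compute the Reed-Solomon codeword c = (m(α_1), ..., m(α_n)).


c = [7, 9, 12, 8]

Message polynomial: m(x) = 11 + 4·x (mod 13).
For each evaluation point α_i, compute m(α_i) mod 13:
  α_1 = 12: Horner steps 4 → 7, so m(12) = 7.
  α_2 = 6: Horner steps 4 → 9, so m(6) = 9.
  α_3 = 10: Horner steps 4 → 12, so m(10) = 12.
  α_4 = 9: Horner steps 4 → 8, so m(9) = 8.
Codeword c = [7, 9, 12, 8] ∈ F_13^4.


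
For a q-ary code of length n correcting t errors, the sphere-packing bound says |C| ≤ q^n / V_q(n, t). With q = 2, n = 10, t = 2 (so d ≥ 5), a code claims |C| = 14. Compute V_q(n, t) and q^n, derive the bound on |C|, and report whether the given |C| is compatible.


V_q(n, t) = 56, q^n = 1024, Hamming bound = 18, |C| = 14 ≤ bound (satisfied).

Step 1: Compute V_q(n, t) = Σ_{j=0}^2 C(n, j) (q−1)^j.
  j = 0: C(10,0)·(1)^0 = 1·1 = 1.
  j = 1: C(10,1)·(1)^1 = 10·1 = 10.
  j = 2: C(10,2)·(1)^2 = 45·1 = 45.
  V_q(n, t) = 1 + 10 + 45 = 56.
Step 2: q^n = 2^10 = 1024.
Step 3: Hamming bound ⌊q^n / V_q(n,t)⌋ = ⌊1024/56⌋ = 18.
Step 4: Compare |C| = 14 to 18: satisfied.
The claimed |C| lies below the Hamming bound.


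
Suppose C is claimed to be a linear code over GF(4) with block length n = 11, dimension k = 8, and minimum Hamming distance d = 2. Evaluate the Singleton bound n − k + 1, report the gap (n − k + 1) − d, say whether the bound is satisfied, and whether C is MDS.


Singleton RHS = n − k + 1 = 4, slack = 2, bound satisfied, not MDS.

Singleton bound: d ≤ n − k + 1.
Here n = 11, k = 8, so n − k + 1 = 4.
Given d = 2, check d ≤ 4: YES.
Slack = (n − k + 1) − d = 2.
The code is NOT MDS (slack = 2 > 0).
Description: the claimed parameters are [11, 8, 2]_4; such a code would be non-MDS.


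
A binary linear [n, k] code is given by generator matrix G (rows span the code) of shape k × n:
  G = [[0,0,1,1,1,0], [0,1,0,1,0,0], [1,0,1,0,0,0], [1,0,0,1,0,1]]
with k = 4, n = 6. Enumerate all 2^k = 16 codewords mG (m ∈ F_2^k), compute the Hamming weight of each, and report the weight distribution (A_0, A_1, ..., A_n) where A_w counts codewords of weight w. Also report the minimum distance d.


Weight distribution: A_0 = 1, A_2 = 3, A_3 = 8, A_4 = 3, A_6 = 1. Minimum distance d = 2.

Enumerate all 2^4 = 16 messages m ∈ F_2^4.
For each, compute codeword c = mG in F_2^6, then tally its weight.
  m = 0000 → c = 000000, weight = 0.
  m = 1000 → c = 001110, weight = 3.
  m = 0100 → c = 010100, weight = 2.
  m = 1100 → c = 011010, weight = 3.
  m = 0010 → c = 101000, weight = 2.
  m = 1010 → c = 100110, weight = 3.
  m = 0110 → c = 111100, weight = 4.
  m = 1110 → c = 110010, weight = 3.
  m = 0001 → c = 100101, weight = 3.
  m = 1001 → c = 101011, weight = 4.
  m = 0101 → c = 110001, weight = 3.
  m = 1101 → c = 111111, weight = 6.
  m = 0011 → c = 001101, weight = 3.
  m = 1011 → c = 000011, weight = 2.
  m = 0111 → c = 011001, weight = 3.
  m = 1111 → c = 010111, weight = 4.
Tally weights:
  weight 0: 1 codewords.
  weight 2: 3 codewords.
  weight 3: 8 codewords.
  weight 4: 3 codewords.
  weight 6: 1 codewords.
Minimum distance d = smallest w > 0 with A_w > 0 = 2.
Sanity: Σ A_w = 16 = 2^4 = 16 ✓.


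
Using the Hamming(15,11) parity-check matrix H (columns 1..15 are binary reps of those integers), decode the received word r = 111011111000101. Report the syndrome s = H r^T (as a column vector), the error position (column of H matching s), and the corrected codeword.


s = (0, 1, 1, 1)^T, error position = 7, corrected codeword c = 111011011000101

Compute s = H r^T mod 2 one row at a time:
  s_1 = 1 + 1 + 0 + 0 + 0 + 1 + 0 + 1 = 4 ≡ 0 (mod 2).
  s_2 = 0 + 1 + 1 + 1 + 0 + 1 + 0 + 1 = 5 ≡ 1 (mod 2).
  s_3 = 1 + 1 + 1 + 1 + 0 + 0 + 0 + 1 = 5 ≡ 1 (mod 2).
  s_4 = 1 + 1 + 1 + 1 + 1 + 0 + 1 + 1 = 7 ≡ 1 (mod 2).
s = (0, 1, 1, 1)^T — this equals column 7 of H (binary 0111), so error is at position 7.
Correct: flip bit 7 of r = 111011111000101 to get c = 111011011000101.


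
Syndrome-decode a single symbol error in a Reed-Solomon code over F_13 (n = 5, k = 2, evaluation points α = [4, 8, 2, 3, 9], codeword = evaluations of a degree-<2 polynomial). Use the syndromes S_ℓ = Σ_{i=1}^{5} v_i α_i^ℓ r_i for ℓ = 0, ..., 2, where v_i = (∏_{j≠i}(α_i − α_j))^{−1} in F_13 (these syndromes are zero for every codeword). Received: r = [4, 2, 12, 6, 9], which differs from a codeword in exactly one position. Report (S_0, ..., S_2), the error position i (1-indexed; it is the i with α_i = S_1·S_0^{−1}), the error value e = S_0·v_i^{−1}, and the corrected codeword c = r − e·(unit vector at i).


S = (4, 3, 12), error at position 1, error magnitude e = 4, c = [0, 2, 12, 6, 9].

Step 1: column multipliers v_i = (∏_{j≠i}(α_i − α_j))^{−1} mod 13.
  i = 1 (α = 4): (4−8)(4−2)(4−3)(4−9) = (−4)·2·1·(−5) = 40 ≡ 1, so v_1 = 1^{−1} = 1 (mod 13).
  i = 2 (α = 8): (8−4)(8−2)(8−3)(8−9) = 4·6·5·(−1) = −120 ≡ 10, so v_2 = 10^{−1} = 4 (mod 13).
  i = 3 (α = 2): (2−4)(2−8)(2−3)(2−9) = (−2)·(−6)·(−1)·(−7) = 84 ≡ 6, so v_3 = 6^{−1} = 11 (mod 13).
  i = 4 (α = 3): (3−4)(3−8)(3−2)(3−9) = (−1)·(−5)·1·(−6) = −30 ≡ 9, so v_4 = 9^{−1} = 3 (mod 13).
  i = 5 (α = 9): (9−4)(9−8)(9−2)(9−3) = 5·1·7·6 = 210 ≡ 2, so v_5 = 2^{−1} = 7 (mod 13).
  v = [1, 4, 11, 3, 7].
Step 2: syndromes of r = [4, 2, 12, 6, 9] (all sums mod 13).
  S_0 = Σ v_i r_i = 1·4 + 4·2 + 11·12 + 3·6 + 7·9 = 225 ≡ 4.
  S_1 = Σ v_i α_i r_i = 1·4·4 + 4·8·2 + 11·2·12 + 3·3·6 + 7·9·9 = 965 ≡ 3.
  α_i^2 mod 13 = [3, 12, 4, 9, 3].
  S_2 = Σ v_i α_i^2 r_i = 1·3·4 + 4·12·2 + 11·4·12 + 3·9·6 + 7·3·9 = 987 ≡ 12.
  S = (4, 3, 12) ≠ 0, so r is not a codeword (an error is present).
Step 3: locate the error. For a single error e at position i, S_ℓ = v_i·e·α_i^ℓ, so α_err = S_1/S_0.
  S_0^{−1} = 4^{−1} = 10 (mod 13), so α_err = 3·10 = 30 ≡ 4 = α_1. Error position i = 1.
  Consistency check: S_2/S_1 = 12·9 = 108 ≡ 4 = α_err ✓ (single-error assumption holds).
Step 4: error magnitude e = S_0/v_1 = S_0·∏_{j≠1}(α_1 − α_j) = 4·1 = 4 ≡ 4 (mod 13).
Step 5: correct position 1: c_1 = r_1 − e = 4 − 4 ≡ 0 (mod 13). Hence c = [0, 2, 12, 6, 9].
  Check: interpolating c through the α_i gives m(x) = 11 + 7·x (degree < 2) with m(α_i) = c_i for every i, so c is indeed a codeword.


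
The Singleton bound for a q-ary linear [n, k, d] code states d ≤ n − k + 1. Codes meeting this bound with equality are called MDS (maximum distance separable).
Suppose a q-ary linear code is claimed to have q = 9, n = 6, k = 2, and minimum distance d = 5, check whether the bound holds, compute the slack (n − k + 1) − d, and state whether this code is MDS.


Singleton RHS = n − k + 1 = 5, slack = 0, bound satisfied, MDS.

Singleton bound: d ≤ n − k + 1.
Here n = 6, k = 2, so n − k + 1 = 5.
Given d = 5, check d ≤ 5: YES.
Slack = (n − k + 1) − d = 0.
The code is MDS (slack = 0).
Description: the claimed parameters are [6, 2, 5]_9; such a code would be MDS (meets Singleton bound).


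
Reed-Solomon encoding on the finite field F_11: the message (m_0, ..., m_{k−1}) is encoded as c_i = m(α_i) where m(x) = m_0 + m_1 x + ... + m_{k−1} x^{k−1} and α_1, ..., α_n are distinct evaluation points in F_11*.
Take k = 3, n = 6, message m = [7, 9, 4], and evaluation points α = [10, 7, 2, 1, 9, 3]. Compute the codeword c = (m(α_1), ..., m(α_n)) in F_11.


c = [2, 2, 8, 9, 5, 4]

Message polynomial: m(x) = 7 + 9·x + 4·x^2 (mod 11).
For each evaluation point α_i, compute m(α_i) mod 11:
  α_1 = 10: Horner steps 4 → 5 → 2, so m(10) = 2.
  α_2 = 7: Horner steps 4 → 4 → 2, so m(7) = 2.
  α_3 = 2: Horner steps 4 → 6 → 8, so m(2) = 8.
  α_4 = 1: Horner steps 4 → 2 → 9, so m(1) = 9.
  α_5 = 9: Horner steps 4 → 1 → 5, so m(9) = 5.
  α_6 = 3: Horner steps 4 → 10 → 4, so m(3) = 4.
Codeword c = [2, 2, 8, 9, 5, 4] ∈ F_11^6.


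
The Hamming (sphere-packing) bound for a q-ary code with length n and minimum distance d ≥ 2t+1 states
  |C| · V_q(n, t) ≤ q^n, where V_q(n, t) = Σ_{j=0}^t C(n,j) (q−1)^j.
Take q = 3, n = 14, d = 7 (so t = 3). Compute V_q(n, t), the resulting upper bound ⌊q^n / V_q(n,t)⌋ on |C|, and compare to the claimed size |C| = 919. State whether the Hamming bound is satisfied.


V_q(n, t) = 3305, q^n = 4782969, Hamming bound = 1447, |C| = 919 ≤ bound (satisfied).

Step 1: Compute V_q(n, t) = Σ_{j=0}^3 C(n, j) (q−1)^j.
  j = 0: C(14,0)·(2)^0 = 1·1 = 1.
  j = 1: C(14,1)·(2)^1 = 14·2 = 28.
  j = 2: C(14,2)·(2)^2 = 91·4 = 364.
  j = 3: C(14,3)·(2)^3 = 364·8 = 2912.
  V_q(n, t) = 1 + 28 + 364 + 2912 = 3305.
Step 2: q^n = 3^14 = 4782969.
Step 3: Hamming bound ⌊q^n / V_q(n,t)⌋ = ⌊4782969/3305⌋ = 1447.
Step 4: Compare |C| = 919 to 1447: satisfied.
The claimed |C| lies below the Hamming bound.


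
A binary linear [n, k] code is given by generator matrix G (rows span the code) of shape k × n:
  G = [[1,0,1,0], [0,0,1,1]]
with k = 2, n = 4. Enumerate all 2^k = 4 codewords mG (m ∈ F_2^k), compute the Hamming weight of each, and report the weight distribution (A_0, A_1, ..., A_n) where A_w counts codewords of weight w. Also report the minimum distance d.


Weight distribution: A_0 = 1, A_2 = 3. Minimum distance d = 2.

Enumerate all 2^2 = 4 messages m ∈ F_2^2.
For each, compute codeword c = mG in F_2^4, then tally its weight.
  m = 00 → c = 0000, weight = 0.
  m = 10 → c = 1010, weight = 2.
  m = 01 → c = 0011, weight = 2.
  m = 11 → c = 1001, weight = 2.
Tally weights:
  weight 0: 1 codewords.
  weight 2: 3 codewords.
Minimum distance d = smallest w > 0 with A_w > 0 = 2.
Sanity: Σ A_w = 4 = 2^2 = 4 ✓.


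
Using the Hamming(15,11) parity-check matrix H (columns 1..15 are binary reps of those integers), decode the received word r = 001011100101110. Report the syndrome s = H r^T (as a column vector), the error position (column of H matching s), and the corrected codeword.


s = (0, 0, 1, 0)^T, error position = 2, corrected codeword c = 011011100101110

Compute s = H r^T mod 2 one row at a time:
  s_1 = 0 + 0 + 1 + 0 + 1 + 1 + 1 + 0 = 4 ≡ 0 (mod 2).
  s_2 = 0 + 1 + 1 + 1 + 1 + 1 + 1 + 0 = 6 ≡ 0 (mod 2).
  s_3 = 0 + 1 + 1 + 1 + 1 + 0 + 1 + 0 = 5 ≡ 1 (mod 2).
  s_4 = 0 + 1 + 1 + 1 + 0 + 0 + 1 + 0 = 4 ≡ 0 (mod 2).
s = (0, 0, 1, 0)^T — this equals column 2 of H (binary 0010), so error is at position 2.
Correct: flip bit 2 of r = 001011100101110 to get c = 011011100101110.


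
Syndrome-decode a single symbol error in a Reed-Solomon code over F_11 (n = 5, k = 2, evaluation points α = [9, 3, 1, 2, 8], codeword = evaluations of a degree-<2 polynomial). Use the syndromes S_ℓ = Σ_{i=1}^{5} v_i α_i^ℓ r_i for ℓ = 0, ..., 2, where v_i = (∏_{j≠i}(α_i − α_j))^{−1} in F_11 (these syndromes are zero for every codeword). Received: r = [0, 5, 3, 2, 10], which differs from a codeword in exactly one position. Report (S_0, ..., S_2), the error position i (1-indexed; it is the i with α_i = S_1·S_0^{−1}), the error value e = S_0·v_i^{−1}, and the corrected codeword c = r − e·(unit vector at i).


S = (10, 9, 7), error at position 4, error magnitude e = 9, c = [0, 5, 3, 4, 10].

Step 1: column multipliers v_i = (∏_{j≠i}(α_i − α_j))^{−1} mod 11.
  i = 1 (α = 9): (9−3)(9−1)(9−2)(9−8) = 6·8·7·1 = 336 ≡ 6, so v_1 = 6^{−1} = 2 (mod 11).
  i = 2 (α = 3): (3−9)(3−1)(3−2)(3−8) = (−6)·2·1·(−5) = 60 ≡ 5, so v_2 = 5^{−1} = 9 (mod 11).
  i = 3 (α = 1): (1−9)(1−3)(1−2)(1−8) = (−8)·(−2)·(−1)·(−7) = 112 ≡ 2, so v_3 = 2^{−1} = 6 (mod 11).
  i = 4 (α = 2): (2−9)(2−3)(2−1)(2−8) = (−7)·(−1)·1·(−6) = −42 ≡ 2, so v_4 = 2^{−1} = 6 (mod 11).
  i = 5 (α = 8): (8−9)(8−3)(8−1)(8−2) = (−1)·5·7·6 = −210 ≡ 10, so v_5 = 10^{−1} = 10 (mod 11).
  v = [2, 9, 6, 6, 10].
Step 2: syndromes of r = [0, 5, 3, 2, 10] (all sums mod 11).
  S_0 = Σ v_i r_i = 2·0 + 9·5 + 6·3 + 6·2 + 10·10 = 175 ≡ 10.
  S_1 = Σ v_i α_i r_i = 2·9·0 + 9·3·5 + 6·1·3 + 6·2·2 + 10·8·10 = 977 ≡ 9.
  α_i^2 mod 11 = [4, 9, 1, 4, 9].
  S_2 = Σ v_i α_i^2 r_i = 2·4·0 + 9·9·5 + 6·1·3 + 6·4·2 + 10·9·10 = 1371 ≡ 7.
  S = (10, 9, 7) ≠ 0, so r is not a codeword (an error is present).
Step 3: locate the error. For a single error e at position i, S_ℓ = v_i·e·α_i^ℓ, so α_err = S_1/S_0.
  S_0^{−1} = 10^{−1} = 10 (mod 11), so α_err = 9·10 = 90 ≡ 2 = α_4. Error position i = 4.
  Consistency check: S_2/S_1 = 7·5 = 35 ≡ 2 = α_err ✓ (single-error assumption holds).
Step 4: error magnitude e = S_0/v_4 = S_0·∏_{j≠4}(α_4 − α_j) = 10·2 = 20 ≡ 9 (mod 11).
Step 5: correct position 4: c_4 = r_4 − e = 2 − 9 ≡ 4 (mod 11). Hence c = [0, 5, 3, 4, 10].
  Check: interpolating c through the α_i gives m(x) = 2 + 1·x (degree < 2) with m(α_i) = c_i for every i, so c is indeed a codeword.


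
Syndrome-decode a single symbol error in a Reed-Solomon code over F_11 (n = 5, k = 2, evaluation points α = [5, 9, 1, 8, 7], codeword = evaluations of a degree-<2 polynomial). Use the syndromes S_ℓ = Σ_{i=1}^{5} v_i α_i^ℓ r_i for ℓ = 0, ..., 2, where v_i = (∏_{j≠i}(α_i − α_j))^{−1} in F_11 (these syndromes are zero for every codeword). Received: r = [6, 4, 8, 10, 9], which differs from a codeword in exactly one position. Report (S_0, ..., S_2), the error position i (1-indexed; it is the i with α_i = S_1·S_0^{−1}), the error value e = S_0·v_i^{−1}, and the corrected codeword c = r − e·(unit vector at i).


S = (2, 3, 10), error at position 5, error magnitude e = 4, c = [6, 4, 8, 10, 5].

Step 1: column multipliers v_i = (∏_{j≠i}(α_i − α_j))^{−1} mod 11.
  i = 1 (α = 5): (5−9)(5−1)(5−8)(5−7) = (−4)·4·(−3)·(−2) = −96 ≡ 3, so v_1 = 3^{−1} = 4 (mod 11).
  i = 2 (α = 9): (9−5)(9−1)(9−8)(9−7) = 4·8·1·2 = 64 ≡ 9, so v_2 = 9^{−1} = 5 (mod 11).
  i = 3 (α = 1): (1−5)(1−9)(1−8)(1−7) = (−4)·(−8)·(−7)·(−6) = 1344 ≡ 2, so v_3 = 2^{−1} = 6 (mod 11).
  i = 4 (α = 8): (8−5)(8−9)(8−1)(8−7) = 3·(−1)·7·1 = −21 ≡ 1, so v_4 = 1^{−1} = 1 (mod 11).
  i = 5 (α = 7): (7−5)(7−9)(7−1)(7−8) = 2·(−2)·6·(−1) = 24 ≡ 2, so v_5 = 2^{−1} = 6 (mod 11).
  v = [4, 5, 6, 1, 6].
Step 2: syndromes of r = [6, 4, 8, 10, 9] (all sums mod 11).
  S_0 = Σ v_i r_i = 4·6 + 5·4 + 6·8 + 1·10 + 6·9 = 156 ≡ 2.
  S_1 = Σ v_i α_i r_i = 4·5·6 + 5·9·4 + 6·1·8 + 1·8·10 + 6·7·9 = 806 ≡ 3.
  α_i^2 mod 11 = [3, 4, 1, 9, 5].
  S_2 = Σ v_i α_i^2 r_i = 4·3·6 + 5·4·4 + 6·1·8 + 1·9·10 + 6·5·9 = 560 ≡ 10.
  S = (2, 3, 10) ≠ 0, so r is not a codeword (an error is present).
Step 3: locate the error. For a single error e at position i, S_ℓ = v_i·e·α_i^ℓ, so α_err = S_1/S_0.
  S_0^{−1} = 2^{−1} = 6 (mod 11), so α_err = 3·6 = 18 ≡ 7 = α_5. Error position i = 5.
  Consistency check: S_2/S_1 = 10·4 = 40 ≡ 7 = α_err ✓ (single-error assumption holds).
Step 4: error magnitude e = S_0/v_5 = S_0·∏_{j≠5}(α_5 − α_j) = 2·2 = 4 ≡ 4 (mod 11).
Step 5: correct position 5: c_5 = r_5 − e = 9 − 4 ≡ 5 (mod 11). Hence c = [6, 4, 8, 10, 5].
  Check: interpolating c through the α_i gives m(x) = 3 + 5·x (degree < 2) with m(α_i) = c_i for every i, so c is indeed a codeword.


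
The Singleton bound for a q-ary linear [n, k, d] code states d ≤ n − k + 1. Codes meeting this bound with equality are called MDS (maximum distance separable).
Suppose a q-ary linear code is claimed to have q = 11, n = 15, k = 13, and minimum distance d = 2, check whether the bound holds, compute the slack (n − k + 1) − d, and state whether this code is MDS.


Singleton RHS = n − k + 1 = 3, slack = 1, bound satisfied, not MDS.

Singleton bound: d ≤ n − k + 1.
Here n = 15, k = 13, so n − k + 1 = 3.
Given d = 2, check d ≤ 3: YES.
Slack = (n − k + 1) − d = 1.
The code is NOT MDS (slack = 1 > 0).
Description: the claimed parameters are [15, 13, 2]_11; such a code would be non-MDS.


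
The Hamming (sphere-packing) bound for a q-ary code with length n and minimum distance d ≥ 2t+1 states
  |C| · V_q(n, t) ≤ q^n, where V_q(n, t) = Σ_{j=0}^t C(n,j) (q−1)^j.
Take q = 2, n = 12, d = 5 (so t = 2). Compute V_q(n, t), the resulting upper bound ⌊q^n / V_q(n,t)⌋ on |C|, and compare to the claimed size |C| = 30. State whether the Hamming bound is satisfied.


V_q(n, t) = 79, q^n = 4096, Hamming bound = 51, |C| = 30 ≤ bound (satisfied).

Step 1: Compute V_q(n, t) = Σ_{j=0}^2 C(n, j) (q−1)^j.
  j = 0: C(12,0)·(1)^0 = 1·1 = 1.
  j = 1: C(12,1)·(1)^1 = 12·1 = 12.
  j = 2: C(12,2)·(1)^2 = 66·1 = 66.
  V_q(n, t) = 1 + 12 + 66 = 79.
Step 2: q^n = 2^12 = 4096.
Step 3: Hamming bound ⌊q^n / V_q(n,t)⌋ = ⌊4096/79⌋ = 51.
Step 4: Compare |C| = 30 to 51: satisfied.
The claimed |C| lies below the Hamming bound.


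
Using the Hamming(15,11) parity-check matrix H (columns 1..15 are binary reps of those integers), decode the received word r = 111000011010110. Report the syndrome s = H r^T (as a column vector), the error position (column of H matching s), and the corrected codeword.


s = (1, 0, 0, 1)^T, error position = 9, corrected codeword c = 111000010010110

Compute s = H r^T mod 2 one row at a time:
  s_1 = 1 + 1 + 0 + 1 + 0 + 1 + 1 + 0 = 5 ≡ 1 (mod 2).
  s_2 = 0 + 0 + 0 + 0 + 0 + 1 + 1 + 0 = 2 ≡ 0 (mod 2).
  s_3 = 1 + 1 + 0 + 0 + 0 + 1 + 1 + 0 = 4 ≡ 0 (mod 2).
  s_4 = 1 + 1 + 0 + 0 + 1 + 1 + 1 + 0 = 5 ≡ 1 (mod 2).
s = (1, 0, 0, 1)^T — this equals column 9 of H (binary 1001), so error is at position 9.
Correct: flip bit 9 of r = 111000011010110 to get c = 111000010010110.


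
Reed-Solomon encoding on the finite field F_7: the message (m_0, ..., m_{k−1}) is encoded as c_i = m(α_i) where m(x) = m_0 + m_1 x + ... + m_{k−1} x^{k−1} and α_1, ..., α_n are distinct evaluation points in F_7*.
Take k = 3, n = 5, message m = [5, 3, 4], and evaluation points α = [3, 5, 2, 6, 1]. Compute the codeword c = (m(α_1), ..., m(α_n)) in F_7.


c = [1, 1, 6, 6, 5]

Message polynomial: m(x) = 5 + 3·x + 4·x^2 (mod 7).
For each evaluation point α_i, compute m(α_i) mod 7:
  α_1 = 3: Horner steps 4 → 1 → 1, so m(3) = 1.
  α_2 = 5: Horner steps 4 → 2 → 1, so m(5) = 1.
  α_3 = 2: Horner steps 4 → 4 → 6, so m(2) = 6.
  α_4 = 6: Horner steps 4 → 6 → 6, so m(6) = 6.
  α_5 = 1: Horner steps 4 → 0 → 5, so m(1) = 5.
Codeword c = [1, 1, 6, 6, 5] ∈ F_7^5.


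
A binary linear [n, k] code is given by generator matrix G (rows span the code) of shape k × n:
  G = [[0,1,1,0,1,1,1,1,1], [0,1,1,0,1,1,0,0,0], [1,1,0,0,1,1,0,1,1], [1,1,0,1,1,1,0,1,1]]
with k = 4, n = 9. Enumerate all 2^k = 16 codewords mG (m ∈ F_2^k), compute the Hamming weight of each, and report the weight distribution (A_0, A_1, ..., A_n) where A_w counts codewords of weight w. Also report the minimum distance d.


Weight distribution: A_0 = 1, A_1 = 1, A_3 = 2, A_4 = 4, A_5 = 3, A_6 = 2, A_7 = 2, A_8 = 1. Minimum distance d = 1.

Enumerate all 2^4 = 16 messages m ∈ F_2^4.
For each, compute codeword c = mG in F_2^9, then tally its weight.
  m = 0000 → c = 000000000, weight = 0.
  m = 1000 → c = 011011111, weight = 7.
  m = 0100 → c = 011011000, weight = 4.
  m = 1100 → c = 000000111, weight = 3.
  m = 0010 → c = 110011011, weight = 6.
  m = 1010 → c = 101000100, weight = 3.
  m = 0110 → c = 101000011, weight = 4.
  m = 1110 → c = 110011100, weight = 5.
  m = 0001 → c = 110111011, weight = 7.
  m = 1001 → c = 101100100, weight = 4.
  m = 0101 → c = 101100011, weight = 5.
  m = 1101 → c = 110111100, weight = 6.
  m = 0011 → c = 000100000, weight = 1.
  m = 1011 → c = 011111111, weight = 8.
  m = 0111 → c = 011111000, weight = 5.
  m = 1111 → c = 000100111, weight = 4.
Tally weights:
  weight 0: 1 codewords.
  weight 1: 1 codewords.
  weight 3: 2 codewords.
  weight 4: 4 codewords.
  weight 5: 3 codewords.
  weight 6: 2 codewords.
  weight 7: 2 codewords.
  weight 8: 1 codewords.
Minimum distance d = smallest w > 0 with A_w > 0 = 1.
Sanity: Σ A_w = 16 = 2^4 = 16 ✓.


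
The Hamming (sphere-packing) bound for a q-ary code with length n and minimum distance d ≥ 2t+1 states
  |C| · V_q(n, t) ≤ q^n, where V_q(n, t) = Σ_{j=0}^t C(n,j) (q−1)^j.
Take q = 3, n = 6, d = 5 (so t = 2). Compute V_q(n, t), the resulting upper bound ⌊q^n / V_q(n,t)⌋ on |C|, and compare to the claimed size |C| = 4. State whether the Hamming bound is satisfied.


V_q(n, t) = 73, q^n = 729, Hamming bound = 9, |C| = 4 ≤ bound (satisfied).

Step 1: Compute V_q(n, t) = Σ_{j=0}^2 C(n, j) (q−1)^j.
  j = 0: C(6,0)·(2)^0 = 1·1 = 1.
  j = 1: C(6,1)·(2)^1 = 6·2 = 12.
  j = 2: C(6,2)·(2)^2 = 15·4 = 60.
  V_q(n, t) = 1 + 12 + 60 = 73.
Step 2: q^n = 3^6 = 729.
Step 3: Hamming bound ⌊q^n / V_q(n,t)⌋ = ⌊729/73⌋ = 9.
Step 4: Compare |C| = 4 to 9: satisfied.
The claimed |C| lies below the Hamming bound.


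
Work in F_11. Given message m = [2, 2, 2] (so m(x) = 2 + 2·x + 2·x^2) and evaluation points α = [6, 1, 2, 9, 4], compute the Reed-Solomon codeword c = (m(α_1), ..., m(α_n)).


c = [9, 6, 3, 6, 9]

Message polynomial: m(x) = 2 + 2·x + 2·x^2 (mod 11).
For each evaluation point α_i, compute m(α_i) mod 11:
  α_1 = 6: Horner steps 2 → 3 → 9, so m(6) = 9.
  α_2 = 1: Horner steps 2 → 4 → 6, so m(1) = 6.
  α_3 = 2: Horner steps 2 → 6 → 3, so m(2) = 3.
  α_4 = 9: Horner steps 2 → 9 → 6, so m(9) = 6.
  α_5 = 4: Horner steps 2 → 10 → 9, so m(4) = 9.
Codeword c = [9, 6, 3, 6, 9] ∈ F_11^5.
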